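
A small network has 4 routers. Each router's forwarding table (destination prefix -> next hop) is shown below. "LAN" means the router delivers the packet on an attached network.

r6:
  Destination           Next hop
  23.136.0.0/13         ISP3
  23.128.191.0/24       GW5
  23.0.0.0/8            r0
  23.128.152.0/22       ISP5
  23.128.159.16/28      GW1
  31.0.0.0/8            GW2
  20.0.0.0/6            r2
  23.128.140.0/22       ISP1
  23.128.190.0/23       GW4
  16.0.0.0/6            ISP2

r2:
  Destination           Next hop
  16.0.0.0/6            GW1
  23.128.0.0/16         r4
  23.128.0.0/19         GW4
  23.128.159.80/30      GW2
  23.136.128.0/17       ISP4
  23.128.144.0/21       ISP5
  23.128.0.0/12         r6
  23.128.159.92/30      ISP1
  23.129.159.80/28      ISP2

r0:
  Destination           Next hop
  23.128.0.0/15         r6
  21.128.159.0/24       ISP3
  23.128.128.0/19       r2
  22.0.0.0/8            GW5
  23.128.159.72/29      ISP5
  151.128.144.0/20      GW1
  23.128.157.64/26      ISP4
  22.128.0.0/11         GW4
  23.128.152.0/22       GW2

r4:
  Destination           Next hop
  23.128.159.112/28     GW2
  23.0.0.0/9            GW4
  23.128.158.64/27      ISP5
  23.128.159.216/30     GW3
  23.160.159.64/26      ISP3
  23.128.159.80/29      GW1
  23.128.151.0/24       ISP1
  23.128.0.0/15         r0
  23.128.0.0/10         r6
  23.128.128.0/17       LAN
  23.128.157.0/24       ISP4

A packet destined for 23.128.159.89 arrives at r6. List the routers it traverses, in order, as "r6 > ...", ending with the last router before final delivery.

r6 > r0 > r2 > r4

At r6: longest match for 23.128.159.89 is 23.0.0.0/8 -> r0
At r0: longest match for 23.128.159.89 is 23.128.128.0/19 -> r2
At r2: longest match for 23.128.159.89 is 23.128.0.0/16 -> r4
At r4: longest match for 23.128.159.89 is 23.128.128.0/17 -> LAN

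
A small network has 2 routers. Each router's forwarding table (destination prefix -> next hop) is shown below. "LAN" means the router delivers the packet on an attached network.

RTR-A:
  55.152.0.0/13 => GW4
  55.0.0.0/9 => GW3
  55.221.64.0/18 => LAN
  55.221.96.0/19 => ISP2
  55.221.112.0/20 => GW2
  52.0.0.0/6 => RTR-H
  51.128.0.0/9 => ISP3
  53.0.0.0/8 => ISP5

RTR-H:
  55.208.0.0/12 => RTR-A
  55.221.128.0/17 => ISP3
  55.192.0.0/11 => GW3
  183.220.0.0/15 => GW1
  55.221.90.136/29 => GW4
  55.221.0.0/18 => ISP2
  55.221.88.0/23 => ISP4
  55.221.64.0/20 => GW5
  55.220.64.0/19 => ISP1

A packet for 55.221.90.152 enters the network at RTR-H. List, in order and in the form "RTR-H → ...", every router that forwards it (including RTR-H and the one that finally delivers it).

RTR-H → RTR-A

At RTR-H: longest match for 55.221.90.152 is 55.208.0.0/12 -> RTR-A
At RTR-A: longest match for 55.221.90.152 is 55.221.64.0/18 -> LAN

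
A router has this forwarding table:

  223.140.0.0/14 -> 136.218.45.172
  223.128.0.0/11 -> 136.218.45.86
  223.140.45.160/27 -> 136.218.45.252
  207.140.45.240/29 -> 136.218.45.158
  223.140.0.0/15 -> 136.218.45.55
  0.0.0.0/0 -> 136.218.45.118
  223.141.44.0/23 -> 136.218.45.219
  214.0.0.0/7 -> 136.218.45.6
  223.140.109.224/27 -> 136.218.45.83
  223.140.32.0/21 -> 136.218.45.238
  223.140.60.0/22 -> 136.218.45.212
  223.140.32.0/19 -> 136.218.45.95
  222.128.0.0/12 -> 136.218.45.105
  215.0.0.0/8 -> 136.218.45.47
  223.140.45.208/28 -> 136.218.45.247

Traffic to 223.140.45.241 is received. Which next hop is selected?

Routes whose prefix contains 223.140.45.241:
  0.0.0.0/0 (default, matches everything) -> 136.218.45.118
  223.128.0.0/11 (223.128.0.0 - 223.159.255.255) -> 136.218.45.86
  223.140.0.0/14 (223.140.0.0 - 223.143.255.255) -> 136.218.45.172
  223.140.0.0/15 (223.140.0.0 - 223.141.255.255) -> 136.218.45.55
  223.140.32.0/19 (223.140.32.0 - 223.140.63.255) -> 136.218.45.95
More-specific entries that do NOT match:
  207.140.45.240/29 (207.140.45.240 - 207.140.45.247) does not contain 223.140.45.241
  223.140.45.208/28 (223.140.45.208 - 223.140.45.223) does not contain 223.140.45.241
  223.140.45.160/27 (223.140.45.160 - 223.140.45.191) does not contain 223.140.45.241
  223.140.109.224/27 (223.140.109.224 - 223.140.109.255) does not contain 223.140.45.241
  223.141.44.0/23 (223.141.44.0 - 223.141.45.255) does not contain 223.140.45.241
  223.140.60.0/22 (223.140.60.0 - 223.140.63.255) does not contain 223.140.45.241
  223.140.32.0/21 (223.140.32.0 - 223.140.39.255) does not contain 223.140.45.241
Longest matching prefix is /19 -> next hop 136.218.45.95.

136.218.45.95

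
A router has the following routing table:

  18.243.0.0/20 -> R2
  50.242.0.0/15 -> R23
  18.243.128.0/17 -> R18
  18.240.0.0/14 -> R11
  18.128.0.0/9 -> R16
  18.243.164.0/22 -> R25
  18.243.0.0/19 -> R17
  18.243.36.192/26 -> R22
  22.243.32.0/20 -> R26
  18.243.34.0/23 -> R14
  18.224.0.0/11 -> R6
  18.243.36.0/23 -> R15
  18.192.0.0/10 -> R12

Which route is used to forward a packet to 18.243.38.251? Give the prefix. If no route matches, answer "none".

Entries matching 18.243.38.251:
  18.128.0.0/9 (18.128.0.0 - 18.255.255.255)
  18.192.0.0/10 (18.192.0.0 - 18.255.255.255)
  18.224.0.0/11 (18.224.0.0 - 18.255.255.255)
  18.240.0.0/14 (18.240.0.0 - 18.243.255.255)
Most specific is 18.240.0.0/14.

18.240.0.0/14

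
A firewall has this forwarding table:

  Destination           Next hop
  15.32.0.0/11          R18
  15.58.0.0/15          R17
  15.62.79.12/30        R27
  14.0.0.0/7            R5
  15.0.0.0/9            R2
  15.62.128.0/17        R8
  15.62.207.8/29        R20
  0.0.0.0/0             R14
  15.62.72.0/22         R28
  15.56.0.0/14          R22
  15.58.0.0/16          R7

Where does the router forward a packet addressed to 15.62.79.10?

R18

Routes whose prefix contains 15.62.79.10:
  0.0.0.0/0 (default, matches everything) -> R14
  14.0.0.0/7 (14.0.0.0 - 15.255.255.255) -> R5
  15.0.0.0/9 (15.0.0.0 - 15.127.255.255) -> R2
  15.32.0.0/11 (15.32.0.0 - 15.63.255.255) -> R18
More-specific entries that do NOT match:
  15.62.79.12/30 (15.62.79.12 - 15.62.79.15) does not contain 15.62.79.10
  15.62.207.8/29 (15.62.207.8 - 15.62.207.15) does not contain 15.62.79.10
  15.62.72.0/22 (15.62.72.0 - 15.62.75.255) does not contain 15.62.79.10
  15.62.128.0/17 (15.62.128.0 - 15.62.255.255) does not contain 15.62.79.10
  15.58.0.0/16 (15.58.0.0 - 15.58.255.255) does not contain 15.62.79.10
  15.58.0.0/15 (15.58.0.0 - 15.59.255.255) does not contain 15.62.79.10
  15.56.0.0/14 (15.56.0.0 - 15.59.255.255) does not contain 15.62.79.10
Longest matching prefix is /11 -> next hop R18.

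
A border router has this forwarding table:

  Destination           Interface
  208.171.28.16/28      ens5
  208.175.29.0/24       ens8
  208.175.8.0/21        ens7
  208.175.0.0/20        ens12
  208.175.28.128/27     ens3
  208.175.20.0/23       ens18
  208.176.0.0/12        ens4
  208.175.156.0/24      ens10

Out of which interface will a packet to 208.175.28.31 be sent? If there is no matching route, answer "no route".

No entry's prefix contains 208.175.28.31; there is no default route.

no route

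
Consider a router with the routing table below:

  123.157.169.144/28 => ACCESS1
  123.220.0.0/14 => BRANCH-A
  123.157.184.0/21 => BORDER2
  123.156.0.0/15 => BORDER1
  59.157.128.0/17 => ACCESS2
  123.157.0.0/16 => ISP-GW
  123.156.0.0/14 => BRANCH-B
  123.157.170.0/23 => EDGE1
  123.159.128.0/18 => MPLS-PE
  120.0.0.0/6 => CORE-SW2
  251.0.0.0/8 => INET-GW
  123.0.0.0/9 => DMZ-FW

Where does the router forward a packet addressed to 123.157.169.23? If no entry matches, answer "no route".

Routes whose prefix contains 123.157.169.23:
  120.0.0.0/6 (120.0.0.0 - 123.255.255.255) -> CORE-SW2
  123.156.0.0/14 (123.156.0.0 - 123.159.255.255) -> BRANCH-B
  123.156.0.0/15 (123.156.0.0 - 123.157.255.255) -> BORDER1
  123.157.0.0/16 (123.157.0.0 - 123.157.255.255) -> ISP-GW
More-specific entries that do NOT match:
  123.157.169.144/28 (123.157.169.144 - 123.157.169.159) does not contain 123.157.169.23
  123.157.170.0/23 (123.157.170.0 - 123.157.171.255) does not contain 123.157.169.23
  123.157.184.0/21 (123.157.184.0 - 123.157.191.255) does not contain 123.157.169.23
  123.159.128.0/18 (123.159.128.0 - 123.159.191.255) does not contain 123.157.169.23
  59.157.128.0/17 (59.157.128.0 - 59.157.255.255) does not contain 123.157.169.23
Longest matching prefix is /16 -> next hop ISP-GW.

ISP-GW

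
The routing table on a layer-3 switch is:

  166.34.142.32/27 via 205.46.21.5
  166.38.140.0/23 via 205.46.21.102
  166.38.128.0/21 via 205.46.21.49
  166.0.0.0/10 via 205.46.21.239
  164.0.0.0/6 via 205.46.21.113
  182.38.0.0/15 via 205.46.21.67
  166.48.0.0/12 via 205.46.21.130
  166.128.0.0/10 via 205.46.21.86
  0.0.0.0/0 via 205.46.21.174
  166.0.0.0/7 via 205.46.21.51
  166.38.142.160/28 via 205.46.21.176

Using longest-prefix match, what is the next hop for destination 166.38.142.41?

205.46.21.239

Routes whose prefix contains 166.38.142.41:
  0.0.0.0/0 (default, matches everything) -> 205.46.21.174
  164.0.0.0/6 (164.0.0.0 - 167.255.255.255) -> 205.46.21.113
  166.0.0.0/7 (166.0.0.0 - 167.255.255.255) -> 205.46.21.51
  166.0.0.0/10 (166.0.0.0 - 166.63.255.255) -> 205.46.21.239
More-specific entries that do NOT match:
  166.38.142.160/28 (166.38.142.160 - 166.38.142.175) does not contain 166.38.142.41
  166.34.142.32/27 (166.34.142.32 - 166.34.142.63) does not contain 166.38.142.41
  166.38.140.0/23 (166.38.140.0 - 166.38.141.255) does not contain 166.38.142.41
  166.38.128.0/21 (166.38.128.0 - 166.38.135.255) does not contain 166.38.142.41
  182.38.0.0/15 (182.38.0.0 - 182.39.255.255) does not contain 166.38.142.41
  166.48.0.0/12 (166.48.0.0 - 166.63.255.255) does not contain 166.38.142.41
Longest matching prefix is /10 -> next hop 205.46.21.239.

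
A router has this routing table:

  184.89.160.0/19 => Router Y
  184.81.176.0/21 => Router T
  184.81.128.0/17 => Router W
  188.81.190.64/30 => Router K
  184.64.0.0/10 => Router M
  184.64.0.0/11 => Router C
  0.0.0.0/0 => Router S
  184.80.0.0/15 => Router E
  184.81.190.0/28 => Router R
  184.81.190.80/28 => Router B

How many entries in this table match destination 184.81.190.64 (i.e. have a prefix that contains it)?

5

Prefixes containing 184.81.190.64:
  0.0.0.0/0 (default, matches everything)
  184.64.0.0/10 (184.64.0.0 - 184.127.255.255)
  184.64.0.0/11 (184.64.0.0 - 184.95.255.255)
  184.80.0.0/15 (184.80.0.0 - 184.81.255.255)
  184.81.128.0/17 (184.81.128.0 - 184.81.255.255)
Total matching entries: 5.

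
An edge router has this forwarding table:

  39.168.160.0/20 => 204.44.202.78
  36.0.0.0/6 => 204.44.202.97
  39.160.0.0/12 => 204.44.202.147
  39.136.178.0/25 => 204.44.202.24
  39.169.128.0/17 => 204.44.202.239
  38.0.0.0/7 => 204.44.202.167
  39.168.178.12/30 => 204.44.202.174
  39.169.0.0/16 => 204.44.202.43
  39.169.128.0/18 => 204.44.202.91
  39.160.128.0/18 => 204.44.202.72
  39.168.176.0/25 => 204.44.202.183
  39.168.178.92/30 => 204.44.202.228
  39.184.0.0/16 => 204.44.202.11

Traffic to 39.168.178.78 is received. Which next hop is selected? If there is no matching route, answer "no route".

Routes whose prefix contains 39.168.178.78:
  36.0.0.0/6 (36.0.0.0 - 39.255.255.255) -> 204.44.202.97
  38.0.0.0/7 (38.0.0.0 - 39.255.255.255) -> 204.44.202.167
  39.160.0.0/12 (39.160.0.0 - 39.175.255.255) -> 204.44.202.147
More-specific entries that do NOT match:
  39.168.178.12/30 (39.168.178.12 - 39.168.178.15) does not contain 39.168.178.78
  39.168.178.92/30 (39.168.178.92 - 39.168.178.95) does not contain 39.168.178.78
  39.136.178.0/25 (39.136.178.0 - 39.136.178.127) does not contain 39.168.178.78
  39.168.176.0/25 (39.168.176.0 - 39.168.176.127) does not contain 39.168.178.78
  39.168.160.0/20 (39.168.160.0 - 39.168.175.255) does not contain 39.168.178.78
  39.169.128.0/18 (39.169.128.0 - 39.169.191.255) does not contain 39.168.178.78
  39.160.128.0/18 (39.160.128.0 - 39.160.191.255) does not contain 39.168.178.78
  39.169.128.0/17 (39.169.128.0 - 39.169.255.255) does not contain 39.168.178.78
  39.169.0.0/16 (39.169.0.0 - 39.169.255.255) does not contain 39.168.178.78
  39.184.0.0/16 (39.184.0.0 - 39.184.255.255) does not contain 39.168.178.78
Longest matching prefix is /12 -> next hop 204.44.202.147.

204.44.202.147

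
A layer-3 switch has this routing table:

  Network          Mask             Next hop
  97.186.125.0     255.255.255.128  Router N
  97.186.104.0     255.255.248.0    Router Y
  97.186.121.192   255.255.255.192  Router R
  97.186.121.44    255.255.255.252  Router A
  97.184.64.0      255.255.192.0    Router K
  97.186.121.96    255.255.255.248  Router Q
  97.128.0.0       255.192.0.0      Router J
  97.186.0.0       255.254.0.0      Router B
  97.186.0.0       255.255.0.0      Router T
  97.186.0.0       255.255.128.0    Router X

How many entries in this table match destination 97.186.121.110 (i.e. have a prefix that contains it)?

Prefixes containing 97.186.121.110:
  97.128.0.0/10 (97.128.0.0 - 97.191.255.255)
  97.186.0.0/15 (97.186.0.0 - 97.187.255.255)
  97.186.0.0/16 (97.186.0.0 - 97.186.255.255)
  97.186.0.0/17 (97.186.0.0 - 97.186.127.255)
Total matching entries: 4.

4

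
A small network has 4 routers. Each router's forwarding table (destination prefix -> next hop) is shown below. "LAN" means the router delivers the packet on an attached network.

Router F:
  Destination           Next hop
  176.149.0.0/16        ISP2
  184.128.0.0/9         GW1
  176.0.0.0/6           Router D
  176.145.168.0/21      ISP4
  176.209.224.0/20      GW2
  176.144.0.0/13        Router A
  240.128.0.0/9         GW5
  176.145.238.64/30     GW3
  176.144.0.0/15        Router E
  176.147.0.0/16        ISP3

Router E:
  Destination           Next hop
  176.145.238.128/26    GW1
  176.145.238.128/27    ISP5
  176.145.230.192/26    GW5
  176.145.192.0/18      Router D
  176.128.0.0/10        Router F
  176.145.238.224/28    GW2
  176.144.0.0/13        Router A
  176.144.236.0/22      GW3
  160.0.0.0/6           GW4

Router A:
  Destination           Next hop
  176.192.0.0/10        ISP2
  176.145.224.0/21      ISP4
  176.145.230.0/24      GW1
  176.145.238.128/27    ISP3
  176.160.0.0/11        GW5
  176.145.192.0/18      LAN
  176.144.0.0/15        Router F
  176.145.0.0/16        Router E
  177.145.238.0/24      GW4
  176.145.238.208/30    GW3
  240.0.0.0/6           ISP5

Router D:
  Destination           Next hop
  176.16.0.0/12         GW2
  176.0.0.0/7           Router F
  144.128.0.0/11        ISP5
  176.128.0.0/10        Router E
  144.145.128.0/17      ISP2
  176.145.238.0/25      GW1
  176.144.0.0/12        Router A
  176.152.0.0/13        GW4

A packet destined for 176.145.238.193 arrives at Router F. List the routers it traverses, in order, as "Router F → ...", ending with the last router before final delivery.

At Router F: longest match for 176.145.238.193 is 176.144.0.0/15 -> Router E
At Router E: longest match for 176.145.238.193 is 176.145.192.0/18 -> Router D
At Router D: longest match for 176.145.238.193 is 176.144.0.0/12 -> Router A
At Router A: longest match for 176.145.238.193 is 176.145.192.0/18 -> LAN

Router F → Router E → Router D → Router A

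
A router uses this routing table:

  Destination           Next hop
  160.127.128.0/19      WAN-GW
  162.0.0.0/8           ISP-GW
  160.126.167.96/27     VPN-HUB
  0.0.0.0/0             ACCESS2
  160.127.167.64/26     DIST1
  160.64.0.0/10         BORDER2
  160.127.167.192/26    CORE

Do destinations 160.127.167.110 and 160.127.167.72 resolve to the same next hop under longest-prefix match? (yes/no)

160.127.167.110: longest match 160.127.167.64/26 -> DIST1
160.127.167.72: longest match 160.127.167.64/26 -> DIST1

yes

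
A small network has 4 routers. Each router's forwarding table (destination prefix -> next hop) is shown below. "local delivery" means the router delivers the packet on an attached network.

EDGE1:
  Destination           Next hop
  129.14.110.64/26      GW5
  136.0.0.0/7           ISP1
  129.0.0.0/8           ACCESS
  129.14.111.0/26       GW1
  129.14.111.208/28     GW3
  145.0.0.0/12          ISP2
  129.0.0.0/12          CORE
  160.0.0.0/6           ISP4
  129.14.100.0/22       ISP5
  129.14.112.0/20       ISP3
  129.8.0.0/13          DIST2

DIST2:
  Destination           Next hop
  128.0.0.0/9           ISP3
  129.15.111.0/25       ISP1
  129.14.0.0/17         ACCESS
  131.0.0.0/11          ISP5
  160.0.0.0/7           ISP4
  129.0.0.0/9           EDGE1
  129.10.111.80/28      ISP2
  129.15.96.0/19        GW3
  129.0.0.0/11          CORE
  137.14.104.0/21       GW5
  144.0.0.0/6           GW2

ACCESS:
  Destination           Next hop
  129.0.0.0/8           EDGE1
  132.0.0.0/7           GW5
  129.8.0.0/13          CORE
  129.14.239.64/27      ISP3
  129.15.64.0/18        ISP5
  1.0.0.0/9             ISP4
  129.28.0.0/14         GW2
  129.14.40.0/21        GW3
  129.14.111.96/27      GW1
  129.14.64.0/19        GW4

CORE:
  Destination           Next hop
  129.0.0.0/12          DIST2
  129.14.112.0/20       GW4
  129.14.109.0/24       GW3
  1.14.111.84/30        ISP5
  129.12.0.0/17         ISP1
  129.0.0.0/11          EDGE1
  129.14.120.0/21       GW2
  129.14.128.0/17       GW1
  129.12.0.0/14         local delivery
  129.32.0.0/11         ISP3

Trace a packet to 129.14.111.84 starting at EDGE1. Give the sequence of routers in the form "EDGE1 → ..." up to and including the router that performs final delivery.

At EDGE1: longest match for 129.14.111.84 is 129.8.0.0/13 -> DIST2
At DIST2: longest match for 129.14.111.84 is 129.14.0.0/17 -> ACCESS
At ACCESS: longest match for 129.14.111.84 is 129.8.0.0/13 -> CORE
At CORE: longest match for 129.14.111.84 is 129.12.0.0/14 -> local delivery

EDGE1 → DIST2 → ACCESS → CORE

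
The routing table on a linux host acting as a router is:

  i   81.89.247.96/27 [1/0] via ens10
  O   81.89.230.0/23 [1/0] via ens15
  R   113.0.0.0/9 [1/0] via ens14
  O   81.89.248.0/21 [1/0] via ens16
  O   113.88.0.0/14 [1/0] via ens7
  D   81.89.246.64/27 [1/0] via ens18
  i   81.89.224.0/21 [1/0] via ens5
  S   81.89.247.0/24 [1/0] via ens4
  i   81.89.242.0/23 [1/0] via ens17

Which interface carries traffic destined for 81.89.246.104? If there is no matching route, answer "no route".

No entry's prefix contains 81.89.246.104; there is no default route.

no route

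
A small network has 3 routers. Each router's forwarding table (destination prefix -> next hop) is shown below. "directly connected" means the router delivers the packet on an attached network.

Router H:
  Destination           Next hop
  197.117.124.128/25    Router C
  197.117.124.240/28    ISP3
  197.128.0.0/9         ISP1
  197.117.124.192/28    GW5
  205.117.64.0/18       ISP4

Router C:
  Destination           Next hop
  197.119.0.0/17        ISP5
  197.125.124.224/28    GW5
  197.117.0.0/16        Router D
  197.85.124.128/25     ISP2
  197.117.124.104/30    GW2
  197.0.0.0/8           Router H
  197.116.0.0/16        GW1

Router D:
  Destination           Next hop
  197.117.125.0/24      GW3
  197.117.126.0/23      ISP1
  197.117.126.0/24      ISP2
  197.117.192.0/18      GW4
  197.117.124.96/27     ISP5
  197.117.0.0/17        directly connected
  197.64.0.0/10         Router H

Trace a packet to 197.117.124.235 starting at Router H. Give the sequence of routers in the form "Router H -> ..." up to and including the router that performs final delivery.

Router H -> Router C -> Router D

At Router H: longest match for 197.117.124.235 is 197.117.124.128/25 -> Router C
At Router C: longest match for 197.117.124.235 is 197.117.0.0/16 -> Router D
At Router D: longest match for 197.117.124.235 is 197.117.0.0/17 -> directly connected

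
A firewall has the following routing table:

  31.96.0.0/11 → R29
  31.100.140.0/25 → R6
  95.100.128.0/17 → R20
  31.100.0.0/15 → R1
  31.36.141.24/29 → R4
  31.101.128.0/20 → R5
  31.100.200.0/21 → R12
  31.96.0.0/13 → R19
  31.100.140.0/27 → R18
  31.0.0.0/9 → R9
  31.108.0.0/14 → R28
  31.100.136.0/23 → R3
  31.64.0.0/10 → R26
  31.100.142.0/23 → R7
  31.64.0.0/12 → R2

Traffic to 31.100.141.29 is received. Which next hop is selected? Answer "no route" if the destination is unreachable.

R1

Routes whose prefix contains 31.100.141.29:
  31.0.0.0/9 (31.0.0.0 - 31.127.255.255) -> R9
  31.64.0.0/10 (31.64.0.0 - 31.127.255.255) -> R26
  31.96.0.0/11 (31.96.0.0 - 31.127.255.255) -> R29
  31.96.0.0/13 (31.96.0.0 - 31.103.255.255) -> R19
  31.100.0.0/15 (31.100.0.0 - 31.101.255.255) -> R1
More-specific entries that do NOT match:
  31.36.141.24/29 (31.36.141.24 - 31.36.141.31) does not contain 31.100.141.29
  31.100.140.0/27 (31.100.140.0 - 31.100.140.31) does not contain 31.100.141.29
  31.100.140.0/25 (31.100.140.0 - 31.100.140.127) does not contain 31.100.141.29
  31.100.136.0/23 (31.100.136.0 - 31.100.137.255) does not contain 31.100.141.29
  31.100.142.0/23 (31.100.142.0 - 31.100.143.255) does not contain 31.100.141.29
  31.100.200.0/21 (31.100.200.0 - 31.100.207.255) does not contain 31.100.141.29
  31.101.128.0/20 (31.101.128.0 - 31.101.143.255) does not contain 31.100.141.29
  95.100.128.0/17 (95.100.128.0 - 95.100.255.255) does not contain 31.100.141.29
Longest matching prefix is /15 -> next hop R1.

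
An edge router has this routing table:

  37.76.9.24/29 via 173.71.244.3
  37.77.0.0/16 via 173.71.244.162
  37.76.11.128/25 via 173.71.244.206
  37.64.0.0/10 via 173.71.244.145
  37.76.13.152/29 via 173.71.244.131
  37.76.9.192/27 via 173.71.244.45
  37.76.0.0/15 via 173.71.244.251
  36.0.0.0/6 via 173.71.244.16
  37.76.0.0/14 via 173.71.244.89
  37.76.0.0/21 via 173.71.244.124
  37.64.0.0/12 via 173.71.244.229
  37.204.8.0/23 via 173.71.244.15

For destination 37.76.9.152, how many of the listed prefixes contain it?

5

Prefixes containing 37.76.9.152:
  36.0.0.0/6 (36.0.0.0 - 39.255.255.255)
  37.64.0.0/10 (37.64.0.0 - 37.127.255.255)
  37.64.0.0/12 (37.64.0.0 - 37.79.255.255)
  37.76.0.0/14 (37.76.0.0 - 37.79.255.255)
  37.76.0.0/15 (37.76.0.0 - 37.77.255.255)
Total matching entries: 5.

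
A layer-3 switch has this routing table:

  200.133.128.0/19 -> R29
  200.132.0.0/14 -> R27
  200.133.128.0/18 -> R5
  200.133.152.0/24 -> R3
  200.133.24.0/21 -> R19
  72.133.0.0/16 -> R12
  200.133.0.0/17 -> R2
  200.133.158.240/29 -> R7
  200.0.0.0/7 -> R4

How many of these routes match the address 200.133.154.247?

4

Prefixes containing 200.133.154.247:
  200.0.0.0/7 (200.0.0.0 - 201.255.255.255)
  200.132.0.0/14 (200.132.0.0 - 200.135.255.255)
  200.133.128.0/18 (200.133.128.0 - 200.133.191.255)
  200.133.128.0/19 (200.133.128.0 - 200.133.159.255)
Total matching entries: 4.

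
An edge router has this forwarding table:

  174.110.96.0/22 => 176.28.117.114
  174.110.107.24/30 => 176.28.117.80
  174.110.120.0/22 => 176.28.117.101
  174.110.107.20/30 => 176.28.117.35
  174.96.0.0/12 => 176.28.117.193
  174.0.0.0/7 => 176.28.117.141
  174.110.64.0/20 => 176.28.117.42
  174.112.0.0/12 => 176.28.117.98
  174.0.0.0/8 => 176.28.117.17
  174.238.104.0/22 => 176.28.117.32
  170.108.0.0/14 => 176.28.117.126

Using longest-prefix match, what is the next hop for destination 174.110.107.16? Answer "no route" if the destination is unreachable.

Routes whose prefix contains 174.110.107.16:
  174.0.0.0/7 (174.0.0.0 - 175.255.255.255) -> 176.28.117.141
  174.0.0.0/8 (174.0.0.0 - 174.255.255.255) -> 176.28.117.17
  174.96.0.0/12 (174.96.0.0 - 174.111.255.255) -> 176.28.117.193
More-specific entries that do NOT match:
  174.110.107.24/30 (174.110.107.24 - 174.110.107.27) does not contain 174.110.107.16
  174.110.107.20/30 (174.110.107.20 - 174.110.107.23) does not contain 174.110.107.16
  174.110.96.0/22 (174.110.96.0 - 174.110.99.255) does not contain 174.110.107.16
  174.110.120.0/22 (174.110.120.0 - 174.110.123.255) does not contain 174.110.107.16
  174.238.104.0/22 (174.238.104.0 - 174.238.107.255) does not contain 174.110.107.16
  174.110.64.0/20 (174.110.64.0 - 174.110.79.255) does not contain 174.110.107.16
  170.108.0.0/14 (170.108.0.0 - 170.111.255.255) does not contain 174.110.107.16
Longest matching prefix is /12 -> next hop 176.28.117.193.

176.28.117.193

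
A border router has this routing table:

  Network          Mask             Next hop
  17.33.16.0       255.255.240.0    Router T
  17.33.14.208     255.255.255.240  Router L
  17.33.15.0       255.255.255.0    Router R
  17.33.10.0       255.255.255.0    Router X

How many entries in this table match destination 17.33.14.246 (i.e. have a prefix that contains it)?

0

No listed prefix contains 17.33.14.246.
Total matching entries: 0.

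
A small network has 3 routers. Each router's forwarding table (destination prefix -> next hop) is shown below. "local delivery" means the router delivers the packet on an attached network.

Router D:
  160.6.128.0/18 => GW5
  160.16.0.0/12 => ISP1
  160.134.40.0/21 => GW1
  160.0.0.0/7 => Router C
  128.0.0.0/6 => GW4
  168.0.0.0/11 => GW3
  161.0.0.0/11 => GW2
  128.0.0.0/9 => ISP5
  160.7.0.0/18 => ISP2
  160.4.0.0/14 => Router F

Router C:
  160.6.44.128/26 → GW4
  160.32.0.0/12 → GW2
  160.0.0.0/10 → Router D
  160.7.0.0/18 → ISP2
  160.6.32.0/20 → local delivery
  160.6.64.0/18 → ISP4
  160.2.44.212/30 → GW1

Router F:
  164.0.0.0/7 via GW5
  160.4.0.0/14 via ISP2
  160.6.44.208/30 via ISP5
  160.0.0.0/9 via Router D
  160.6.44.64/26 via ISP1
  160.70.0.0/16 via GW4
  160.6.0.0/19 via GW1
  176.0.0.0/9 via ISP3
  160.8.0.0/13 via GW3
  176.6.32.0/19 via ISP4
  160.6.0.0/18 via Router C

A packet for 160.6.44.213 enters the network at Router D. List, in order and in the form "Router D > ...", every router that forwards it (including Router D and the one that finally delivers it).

At Router D: longest match for 160.6.44.213 is 160.4.0.0/14 -> Router F
At Router F: longest match for 160.6.44.213 is 160.6.0.0/18 -> Router C
At Router C: longest match for 160.6.44.213 is 160.6.32.0/20 -> local delivery

Router D > Router F > Router C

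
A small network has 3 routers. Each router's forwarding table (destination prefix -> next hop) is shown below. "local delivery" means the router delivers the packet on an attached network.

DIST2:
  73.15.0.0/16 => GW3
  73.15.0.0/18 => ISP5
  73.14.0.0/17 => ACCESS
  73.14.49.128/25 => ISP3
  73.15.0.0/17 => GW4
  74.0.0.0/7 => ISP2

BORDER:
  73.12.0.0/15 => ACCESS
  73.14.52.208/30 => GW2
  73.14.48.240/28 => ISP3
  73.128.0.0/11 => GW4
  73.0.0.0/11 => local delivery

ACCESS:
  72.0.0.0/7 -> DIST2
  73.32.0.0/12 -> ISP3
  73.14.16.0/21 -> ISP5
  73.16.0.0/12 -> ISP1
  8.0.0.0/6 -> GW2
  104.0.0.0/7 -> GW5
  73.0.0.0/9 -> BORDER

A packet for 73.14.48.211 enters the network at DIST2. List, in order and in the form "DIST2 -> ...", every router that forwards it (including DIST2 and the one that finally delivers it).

At DIST2: longest match for 73.14.48.211 is 73.14.0.0/17 -> ACCESS
At ACCESS: longest match for 73.14.48.211 is 73.0.0.0/9 -> BORDER
At BORDER: longest match for 73.14.48.211 is 73.0.0.0/11 -> local delivery

DIST2 -> ACCESS -> BORDER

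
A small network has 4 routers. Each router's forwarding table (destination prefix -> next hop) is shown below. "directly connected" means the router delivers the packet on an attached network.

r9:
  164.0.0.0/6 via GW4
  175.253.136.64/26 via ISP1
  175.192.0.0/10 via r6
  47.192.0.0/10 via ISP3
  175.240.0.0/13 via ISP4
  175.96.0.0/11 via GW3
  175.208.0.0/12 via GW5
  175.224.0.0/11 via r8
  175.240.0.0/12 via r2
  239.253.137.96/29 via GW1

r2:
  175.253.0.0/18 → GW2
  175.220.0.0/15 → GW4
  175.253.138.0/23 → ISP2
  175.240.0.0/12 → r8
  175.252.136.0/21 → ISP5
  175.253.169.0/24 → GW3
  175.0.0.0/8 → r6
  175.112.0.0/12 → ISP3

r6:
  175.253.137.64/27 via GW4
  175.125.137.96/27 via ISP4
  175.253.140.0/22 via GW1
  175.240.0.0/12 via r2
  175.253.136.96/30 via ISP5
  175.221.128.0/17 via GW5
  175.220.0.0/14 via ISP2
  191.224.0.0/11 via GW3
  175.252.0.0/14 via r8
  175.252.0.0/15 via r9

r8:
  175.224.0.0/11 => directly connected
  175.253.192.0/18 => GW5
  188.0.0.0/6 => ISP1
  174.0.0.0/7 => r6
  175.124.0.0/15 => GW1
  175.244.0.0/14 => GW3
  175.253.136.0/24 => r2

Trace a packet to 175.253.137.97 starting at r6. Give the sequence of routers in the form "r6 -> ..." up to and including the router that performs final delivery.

r6 -> r9 -> r2 -> r8

At r6: longest match for 175.253.137.97 is 175.252.0.0/15 -> r9
At r9: longest match for 175.253.137.97 is 175.240.0.0/12 -> r2
At r2: longest match for 175.253.137.97 is 175.240.0.0/12 -> r8
At r8: longest match for 175.253.137.97 is 175.224.0.0/11 -> directly connected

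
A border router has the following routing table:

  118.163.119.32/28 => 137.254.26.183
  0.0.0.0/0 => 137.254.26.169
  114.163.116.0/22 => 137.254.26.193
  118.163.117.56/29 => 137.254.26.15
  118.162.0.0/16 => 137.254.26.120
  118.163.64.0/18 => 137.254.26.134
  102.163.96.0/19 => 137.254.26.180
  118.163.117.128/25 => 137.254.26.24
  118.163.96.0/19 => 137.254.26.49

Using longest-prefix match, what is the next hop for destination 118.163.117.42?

137.254.26.49

Routes whose prefix contains 118.163.117.42:
  0.0.0.0/0 (default, matches everything) -> 137.254.26.169
  118.163.64.0/18 (118.163.64.0 - 118.163.127.255) -> 137.254.26.134
  118.163.96.0/19 (118.163.96.0 - 118.163.127.255) -> 137.254.26.49
More-specific entries that do NOT match:
  118.163.117.56/29 (118.163.117.56 - 118.163.117.63) does not contain 118.163.117.42
  118.163.119.32/28 (118.163.119.32 - 118.163.119.47) does not contain 118.163.117.42
  118.163.117.128/25 (118.163.117.128 - 118.163.117.255) does not contain 118.163.117.42
  114.163.116.0/22 (114.163.116.0 - 114.163.119.255) does not contain 118.163.117.42
Longest matching prefix is /19 -> next hop 137.254.26.49.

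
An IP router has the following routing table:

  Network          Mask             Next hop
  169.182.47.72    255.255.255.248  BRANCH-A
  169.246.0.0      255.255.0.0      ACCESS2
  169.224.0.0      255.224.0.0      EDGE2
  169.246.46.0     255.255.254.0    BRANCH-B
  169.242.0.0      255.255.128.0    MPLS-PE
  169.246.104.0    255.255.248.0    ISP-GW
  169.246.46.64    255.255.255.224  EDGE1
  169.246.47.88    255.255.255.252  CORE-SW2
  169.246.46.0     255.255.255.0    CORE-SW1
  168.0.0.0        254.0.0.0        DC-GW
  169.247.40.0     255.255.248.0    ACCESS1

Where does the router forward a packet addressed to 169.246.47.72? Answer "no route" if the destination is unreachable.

Routes whose prefix contains 169.246.47.72:
  168.0.0.0/7 (168.0.0.0 - 169.255.255.255) -> DC-GW
  169.224.0.0/11 (169.224.0.0 - 169.255.255.255) -> EDGE2
  169.246.0.0/16 (169.246.0.0 - 169.246.255.255) -> ACCESS2
  169.246.46.0/23 (169.246.46.0 - 169.246.47.255) -> BRANCH-B
More-specific entries that do NOT match:
  169.246.47.88/30 (169.246.47.88 - 169.246.47.91) does not contain 169.246.47.72
  169.182.47.72/29 (169.182.47.72 - 169.182.47.79) does not contain 169.246.47.72
  169.246.46.64/27 (169.246.46.64 - 169.246.46.95) does not contain 169.246.47.72
  169.246.46.0/24 (169.246.46.0 - 169.246.46.255) does not contain 169.246.47.72
Longest matching prefix is /23 -> next hop BRANCH-B.

BRANCH-B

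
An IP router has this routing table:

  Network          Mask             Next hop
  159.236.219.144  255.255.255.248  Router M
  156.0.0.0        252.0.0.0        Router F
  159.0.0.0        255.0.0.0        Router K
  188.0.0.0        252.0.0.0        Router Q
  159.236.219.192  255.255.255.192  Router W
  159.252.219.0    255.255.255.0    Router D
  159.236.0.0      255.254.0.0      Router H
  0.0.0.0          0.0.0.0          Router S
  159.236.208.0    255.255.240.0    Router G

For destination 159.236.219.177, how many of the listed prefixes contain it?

Prefixes containing 159.236.219.177:
  0.0.0.0/0 (default, matches everything)
  156.0.0.0/6 (156.0.0.0 - 159.255.255.255)
  159.0.0.0/8 (159.0.0.0 - 159.255.255.255)
  159.236.0.0/15 (159.236.0.0 - 159.237.255.255)
  159.236.208.0/20 (159.236.208.0 - 159.236.223.255)
Total matching entries: 5.

5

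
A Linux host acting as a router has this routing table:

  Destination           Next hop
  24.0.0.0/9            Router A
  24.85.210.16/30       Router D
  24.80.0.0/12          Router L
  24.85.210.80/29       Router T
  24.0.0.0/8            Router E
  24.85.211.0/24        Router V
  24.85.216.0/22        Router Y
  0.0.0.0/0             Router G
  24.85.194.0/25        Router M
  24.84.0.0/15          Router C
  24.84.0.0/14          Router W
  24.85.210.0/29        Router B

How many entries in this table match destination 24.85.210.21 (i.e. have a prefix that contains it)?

Prefixes containing 24.85.210.21:
  0.0.0.0/0 (default, matches everything)
  24.0.0.0/8 (24.0.0.0 - 24.255.255.255)
  24.0.0.0/9 (24.0.0.0 - 24.127.255.255)
  24.80.0.0/12 (24.80.0.0 - 24.95.255.255)
  24.84.0.0/14 (24.84.0.0 - 24.87.255.255)
  24.84.0.0/15 (24.84.0.0 - 24.85.255.255)
Total matching entries: 6.

6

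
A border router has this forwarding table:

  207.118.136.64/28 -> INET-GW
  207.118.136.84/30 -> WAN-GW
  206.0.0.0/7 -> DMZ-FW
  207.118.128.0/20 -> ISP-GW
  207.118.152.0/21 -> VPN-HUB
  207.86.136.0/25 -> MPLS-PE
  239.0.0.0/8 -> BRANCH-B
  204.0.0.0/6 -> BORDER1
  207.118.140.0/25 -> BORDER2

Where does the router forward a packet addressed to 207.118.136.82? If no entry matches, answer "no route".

Routes whose prefix contains 207.118.136.82:
  204.0.0.0/6 (204.0.0.0 - 207.255.255.255) -> BORDER1
  206.0.0.0/7 (206.0.0.0 - 207.255.255.255) -> DMZ-FW
  207.118.128.0/20 (207.118.128.0 - 207.118.143.255) -> ISP-GW
More-specific entries that do NOT match:
  207.118.136.84/30 (207.118.136.84 - 207.118.136.87) does not contain 207.118.136.82
  207.118.136.64/28 (207.118.136.64 - 207.118.136.79) does not contain 207.118.136.82
  207.86.136.0/25 (207.86.136.0 - 207.86.136.127) does not contain 207.118.136.82
  207.118.140.0/25 (207.118.140.0 - 207.118.140.127) does not contain 207.118.136.82
  207.118.152.0/21 (207.118.152.0 - 207.118.159.255) does not contain 207.118.136.82
Longest matching prefix is /20 -> next hop ISP-GW.

ISP-GW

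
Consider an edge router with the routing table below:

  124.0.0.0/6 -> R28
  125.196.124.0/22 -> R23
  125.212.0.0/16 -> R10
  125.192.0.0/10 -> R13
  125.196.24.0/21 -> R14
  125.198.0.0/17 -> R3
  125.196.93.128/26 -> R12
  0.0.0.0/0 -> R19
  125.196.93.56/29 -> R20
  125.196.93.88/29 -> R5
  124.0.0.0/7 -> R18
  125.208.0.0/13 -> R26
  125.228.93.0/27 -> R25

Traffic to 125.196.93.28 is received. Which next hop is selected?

Routes whose prefix contains 125.196.93.28:
  0.0.0.0/0 (default, matches everything) -> R19
  124.0.0.0/6 (124.0.0.0 - 127.255.255.255) -> R28
  124.0.0.0/7 (124.0.0.0 - 125.255.255.255) -> R18
  125.192.0.0/10 (125.192.0.0 - 125.255.255.255) -> R13
More-specific entries that do NOT match:
  125.196.93.56/29 (125.196.93.56 - 125.196.93.63) does not contain 125.196.93.28
  125.196.93.88/29 (125.196.93.88 - 125.196.93.95) does not contain 125.196.93.28
  125.228.93.0/27 (125.228.93.0 - 125.228.93.31) does not contain 125.196.93.28
  125.196.93.128/26 (125.196.93.128 - 125.196.93.191) does not contain 125.196.93.28
  125.196.124.0/22 (125.196.124.0 - 125.196.127.255) does not contain 125.196.93.28
  125.196.24.0/21 (125.196.24.0 - 125.196.31.255) does not contain 125.196.93.28
  125.198.0.0/17 (125.198.0.0 - 125.198.127.255) does not contain 125.196.93.28
  125.212.0.0/16 (125.212.0.0 - 125.212.255.255) does not contain 125.196.93.28
  125.208.0.0/13 (125.208.0.0 - 125.215.255.255) does not contain 125.196.93.28
Longest matching prefix is /10 -> next hop R13.

R13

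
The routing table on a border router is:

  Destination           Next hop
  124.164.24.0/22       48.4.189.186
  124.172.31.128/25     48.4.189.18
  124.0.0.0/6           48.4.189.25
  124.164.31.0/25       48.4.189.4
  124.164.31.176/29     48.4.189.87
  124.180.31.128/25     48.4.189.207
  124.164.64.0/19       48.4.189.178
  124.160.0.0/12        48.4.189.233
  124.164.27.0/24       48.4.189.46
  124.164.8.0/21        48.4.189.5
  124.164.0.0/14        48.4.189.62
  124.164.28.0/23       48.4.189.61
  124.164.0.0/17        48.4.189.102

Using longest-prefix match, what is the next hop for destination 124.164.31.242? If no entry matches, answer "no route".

Routes whose prefix contains 124.164.31.242:
  124.0.0.0/6 (124.0.0.0 - 127.255.255.255) -> 48.4.189.25
  124.160.0.0/12 (124.160.0.0 - 124.175.255.255) -> 48.4.189.233
  124.164.0.0/14 (124.164.0.0 - 124.167.255.255) -> 48.4.189.62
  124.164.0.0/17 (124.164.0.0 - 124.164.127.255) -> 48.4.189.102
More-specific entries that do NOT match:
  124.164.31.176/29 (124.164.31.176 - 124.164.31.183) does not contain 124.164.31.242
  124.172.31.128/25 (124.172.31.128 - 124.172.31.255) does not contain 124.164.31.242
  124.164.31.0/25 (124.164.31.0 - 124.164.31.127) does not contain 124.164.31.242
  124.180.31.128/25 (124.180.31.128 - 124.180.31.255) does not contain 124.164.31.242
  124.164.27.0/24 (124.164.27.0 - 124.164.27.255) does not contain 124.164.31.242
  124.164.28.0/23 (124.164.28.0 - 124.164.29.255) does not contain 124.164.31.242
  124.164.24.0/22 (124.164.24.0 - 124.164.27.255) does not contain 124.164.31.242
  124.164.8.0/21 (124.164.8.0 - 124.164.15.255) does not contain 124.164.31.242
  124.164.64.0/19 (124.164.64.0 - 124.164.95.255) does not contain 124.164.31.242
Longest matching prefix is /17 -> next hop 48.4.189.102.

48.4.189.102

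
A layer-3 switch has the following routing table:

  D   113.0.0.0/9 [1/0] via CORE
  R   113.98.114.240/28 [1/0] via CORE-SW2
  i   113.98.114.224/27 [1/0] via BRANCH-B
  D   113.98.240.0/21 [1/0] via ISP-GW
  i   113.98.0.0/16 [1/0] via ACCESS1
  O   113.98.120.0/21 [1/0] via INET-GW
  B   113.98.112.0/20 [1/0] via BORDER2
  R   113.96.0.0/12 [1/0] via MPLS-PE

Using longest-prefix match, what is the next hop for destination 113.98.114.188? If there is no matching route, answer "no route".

Routes whose prefix contains 113.98.114.188:
  113.0.0.0/9 (113.0.0.0 - 113.127.255.255) -> CORE
  113.96.0.0/12 (113.96.0.0 - 113.111.255.255) -> MPLS-PE
  113.98.0.0/16 (113.98.0.0 - 113.98.255.255) -> ACCESS1
  113.98.112.0/20 (113.98.112.0 - 113.98.127.255) -> BORDER2
More-specific entries that do NOT match:
  113.98.114.240/28 (113.98.114.240 - 113.98.114.255) does not contain 113.98.114.188
  113.98.114.224/27 (113.98.114.224 - 113.98.114.255) does not contain 113.98.114.188
  113.98.240.0/21 (113.98.240.0 - 113.98.247.255) does not contain 113.98.114.188
  113.98.120.0/21 (113.98.120.0 - 113.98.127.255) does not contain 113.98.114.188
Longest matching prefix is /20 -> next hop BORDER2.

BORDER2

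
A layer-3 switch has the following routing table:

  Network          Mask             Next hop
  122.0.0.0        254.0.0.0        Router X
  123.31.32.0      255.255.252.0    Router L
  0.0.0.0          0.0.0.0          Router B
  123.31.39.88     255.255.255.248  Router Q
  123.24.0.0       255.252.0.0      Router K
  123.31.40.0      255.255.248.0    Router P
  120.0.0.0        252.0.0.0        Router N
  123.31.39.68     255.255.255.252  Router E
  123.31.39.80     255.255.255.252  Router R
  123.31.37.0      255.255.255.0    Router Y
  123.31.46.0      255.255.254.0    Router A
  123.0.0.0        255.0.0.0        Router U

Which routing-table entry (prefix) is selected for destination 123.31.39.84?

123.0.0.0/8

Entries matching 123.31.39.84:
  0.0.0.0/0 (default, matches everything)
  120.0.0.0/6 (120.0.0.0 - 123.255.255.255)
  122.0.0.0/7 (122.0.0.0 - 123.255.255.255)
  123.0.0.0/8 (123.0.0.0 - 123.255.255.255)
Most specific is 123.0.0.0/8.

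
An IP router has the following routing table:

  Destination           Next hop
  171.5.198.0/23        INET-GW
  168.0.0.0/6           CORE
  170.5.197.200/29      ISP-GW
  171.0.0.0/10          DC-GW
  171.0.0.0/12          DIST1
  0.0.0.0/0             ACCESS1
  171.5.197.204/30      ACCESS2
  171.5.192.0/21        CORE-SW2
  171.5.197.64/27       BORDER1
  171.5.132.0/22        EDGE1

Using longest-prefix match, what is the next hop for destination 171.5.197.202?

CORE-SW2

Routes whose prefix contains 171.5.197.202:
  0.0.0.0/0 (default, matches everything) -> ACCESS1
  168.0.0.0/6 (168.0.0.0 - 171.255.255.255) -> CORE
  171.0.0.0/10 (171.0.0.0 - 171.63.255.255) -> DC-GW
  171.0.0.0/12 (171.0.0.0 - 171.15.255.255) -> DIST1
  171.5.192.0/21 (171.5.192.0 - 171.5.199.255) -> CORE-SW2
More-specific entries that do NOT match:
  171.5.197.204/30 (171.5.197.204 - 171.5.197.207) does not contain 171.5.197.202
  170.5.197.200/29 (170.5.197.200 - 170.5.197.207) does not contain 171.5.197.202
  171.5.197.64/27 (171.5.197.64 - 171.5.197.95) does not contain 171.5.197.202
  171.5.198.0/23 (171.5.198.0 - 171.5.199.255) does not contain 171.5.197.202
  171.5.132.0/22 (171.5.132.0 - 171.5.135.255) does not contain 171.5.197.202
Longest matching prefix is /21 -> next hop CORE-SW2.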